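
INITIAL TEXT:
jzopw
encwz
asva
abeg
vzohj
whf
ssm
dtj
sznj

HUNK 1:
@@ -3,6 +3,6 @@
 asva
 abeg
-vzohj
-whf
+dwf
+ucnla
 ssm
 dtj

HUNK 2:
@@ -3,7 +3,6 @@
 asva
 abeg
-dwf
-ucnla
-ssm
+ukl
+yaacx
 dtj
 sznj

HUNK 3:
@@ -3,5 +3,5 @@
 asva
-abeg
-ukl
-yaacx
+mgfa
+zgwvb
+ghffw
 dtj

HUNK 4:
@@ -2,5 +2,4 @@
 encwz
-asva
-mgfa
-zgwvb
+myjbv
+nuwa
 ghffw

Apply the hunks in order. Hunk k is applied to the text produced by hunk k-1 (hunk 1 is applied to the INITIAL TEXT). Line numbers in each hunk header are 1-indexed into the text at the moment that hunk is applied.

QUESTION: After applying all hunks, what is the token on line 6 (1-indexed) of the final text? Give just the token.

Hunk 1: at line 3 remove [vzohj,whf] add [dwf,ucnla] -> 9 lines: jzopw encwz asva abeg dwf ucnla ssm dtj sznj
Hunk 2: at line 3 remove [dwf,ucnla,ssm] add [ukl,yaacx] -> 8 lines: jzopw encwz asva abeg ukl yaacx dtj sznj
Hunk 3: at line 3 remove [abeg,ukl,yaacx] add [mgfa,zgwvb,ghffw] -> 8 lines: jzopw encwz asva mgfa zgwvb ghffw dtj sznj
Hunk 4: at line 2 remove [asva,mgfa,zgwvb] add [myjbv,nuwa] -> 7 lines: jzopw encwz myjbv nuwa ghffw dtj sznj
Final line 6: dtj

Answer: dtj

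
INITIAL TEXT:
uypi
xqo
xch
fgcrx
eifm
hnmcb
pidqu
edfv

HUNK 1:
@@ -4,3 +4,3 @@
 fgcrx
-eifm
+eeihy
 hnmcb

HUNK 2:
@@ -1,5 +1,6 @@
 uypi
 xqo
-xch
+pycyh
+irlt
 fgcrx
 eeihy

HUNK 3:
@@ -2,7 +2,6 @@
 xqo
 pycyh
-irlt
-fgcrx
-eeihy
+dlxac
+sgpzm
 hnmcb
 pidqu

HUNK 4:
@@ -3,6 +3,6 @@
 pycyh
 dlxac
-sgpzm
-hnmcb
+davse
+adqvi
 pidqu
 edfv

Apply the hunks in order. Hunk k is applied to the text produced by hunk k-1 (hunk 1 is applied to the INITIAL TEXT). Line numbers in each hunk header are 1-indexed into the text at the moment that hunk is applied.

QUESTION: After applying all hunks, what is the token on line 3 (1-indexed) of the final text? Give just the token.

Hunk 1: at line 4 remove [eifm] add [eeihy] -> 8 lines: uypi xqo xch fgcrx eeihy hnmcb pidqu edfv
Hunk 2: at line 1 remove [xch] add [pycyh,irlt] -> 9 lines: uypi xqo pycyh irlt fgcrx eeihy hnmcb pidqu edfv
Hunk 3: at line 2 remove [irlt,fgcrx,eeihy] add [dlxac,sgpzm] -> 8 lines: uypi xqo pycyh dlxac sgpzm hnmcb pidqu edfv
Hunk 4: at line 3 remove [sgpzm,hnmcb] add [davse,adqvi] -> 8 lines: uypi xqo pycyh dlxac davse adqvi pidqu edfv
Final line 3: pycyh

Answer: pycyh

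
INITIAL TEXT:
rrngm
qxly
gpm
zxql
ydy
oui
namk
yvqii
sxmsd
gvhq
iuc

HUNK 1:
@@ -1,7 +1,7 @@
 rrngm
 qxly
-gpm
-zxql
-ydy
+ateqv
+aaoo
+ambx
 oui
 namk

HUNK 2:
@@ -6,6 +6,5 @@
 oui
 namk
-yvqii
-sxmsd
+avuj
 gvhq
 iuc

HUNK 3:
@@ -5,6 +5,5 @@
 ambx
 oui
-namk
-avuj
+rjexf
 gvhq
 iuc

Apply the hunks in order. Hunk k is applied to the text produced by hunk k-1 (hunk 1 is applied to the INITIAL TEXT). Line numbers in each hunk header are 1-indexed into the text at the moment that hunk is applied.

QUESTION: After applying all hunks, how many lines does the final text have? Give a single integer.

Answer: 9

Derivation:
Hunk 1: at line 1 remove [gpm,zxql,ydy] add [ateqv,aaoo,ambx] -> 11 lines: rrngm qxly ateqv aaoo ambx oui namk yvqii sxmsd gvhq iuc
Hunk 2: at line 6 remove [yvqii,sxmsd] add [avuj] -> 10 lines: rrngm qxly ateqv aaoo ambx oui namk avuj gvhq iuc
Hunk 3: at line 5 remove [namk,avuj] add [rjexf] -> 9 lines: rrngm qxly ateqv aaoo ambx oui rjexf gvhq iuc
Final line count: 9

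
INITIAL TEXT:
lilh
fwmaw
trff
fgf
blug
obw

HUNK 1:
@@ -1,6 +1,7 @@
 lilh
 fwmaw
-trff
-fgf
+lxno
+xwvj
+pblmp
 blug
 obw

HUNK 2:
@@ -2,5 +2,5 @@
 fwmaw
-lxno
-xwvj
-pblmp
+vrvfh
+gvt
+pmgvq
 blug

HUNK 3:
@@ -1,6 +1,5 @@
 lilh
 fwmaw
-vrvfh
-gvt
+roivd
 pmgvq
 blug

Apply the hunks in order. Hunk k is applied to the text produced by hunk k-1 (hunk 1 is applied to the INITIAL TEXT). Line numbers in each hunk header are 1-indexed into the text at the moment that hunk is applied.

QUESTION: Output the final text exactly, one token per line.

Hunk 1: at line 1 remove [trff,fgf] add [lxno,xwvj,pblmp] -> 7 lines: lilh fwmaw lxno xwvj pblmp blug obw
Hunk 2: at line 2 remove [lxno,xwvj,pblmp] add [vrvfh,gvt,pmgvq] -> 7 lines: lilh fwmaw vrvfh gvt pmgvq blug obw
Hunk 3: at line 1 remove [vrvfh,gvt] add [roivd] -> 6 lines: lilh fwmaw roivd pmgvq blug obw

Answer: lilh
fwmaw
roivd
pmgvq
blug
obw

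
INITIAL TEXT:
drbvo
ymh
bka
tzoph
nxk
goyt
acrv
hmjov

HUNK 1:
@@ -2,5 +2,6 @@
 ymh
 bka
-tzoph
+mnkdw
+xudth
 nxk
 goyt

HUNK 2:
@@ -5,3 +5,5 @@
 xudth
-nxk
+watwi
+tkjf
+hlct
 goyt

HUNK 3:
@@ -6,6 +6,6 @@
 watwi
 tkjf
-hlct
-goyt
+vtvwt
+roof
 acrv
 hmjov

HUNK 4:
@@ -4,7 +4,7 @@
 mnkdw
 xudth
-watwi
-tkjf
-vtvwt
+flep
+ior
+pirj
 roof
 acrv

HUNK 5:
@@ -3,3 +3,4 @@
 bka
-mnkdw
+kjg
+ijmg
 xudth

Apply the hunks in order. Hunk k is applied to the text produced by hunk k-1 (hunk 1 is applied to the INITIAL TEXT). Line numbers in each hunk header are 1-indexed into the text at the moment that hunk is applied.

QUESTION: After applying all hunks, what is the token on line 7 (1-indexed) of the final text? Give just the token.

Answer: flep

Derivation:
Hunk 1: at line 2 remove [tzoph] add [mnkdw,xudth] -> 9 lines: drbvo ymh bka mnkdw xudth nxk goyt acrv hmjov
Hunk 2: at line 5 remove [nxk] add [watwi,tkjf,hlct] -> 11 lines: drbvo ymh bka mnkdw xudth watwi tkjf hlct goyt acrv hmjov
Hunk 3: at line 6 remove [hlct,goyt] add [vtvwt,roof] -> 11 lines: drbvo ymh bka mnkdw xudth watwi tkjf vtvwt roof acrv hmjov
Hunk 4: at line 4 remove [watwi,tkjf,vtvwt] add [flep,ior,pirj] -> 11 lines: drbvo ymh bka mnkdw xudth flep ior pirj roof acrv hmjov
Hunk 5: at line 3 remove [mnkdw] add [kjg,ijmg] -> 12 lines: drbvo ymh bka kjg ijmg xudth flep ior pirj roof acrv hmjov
Final line 7: flep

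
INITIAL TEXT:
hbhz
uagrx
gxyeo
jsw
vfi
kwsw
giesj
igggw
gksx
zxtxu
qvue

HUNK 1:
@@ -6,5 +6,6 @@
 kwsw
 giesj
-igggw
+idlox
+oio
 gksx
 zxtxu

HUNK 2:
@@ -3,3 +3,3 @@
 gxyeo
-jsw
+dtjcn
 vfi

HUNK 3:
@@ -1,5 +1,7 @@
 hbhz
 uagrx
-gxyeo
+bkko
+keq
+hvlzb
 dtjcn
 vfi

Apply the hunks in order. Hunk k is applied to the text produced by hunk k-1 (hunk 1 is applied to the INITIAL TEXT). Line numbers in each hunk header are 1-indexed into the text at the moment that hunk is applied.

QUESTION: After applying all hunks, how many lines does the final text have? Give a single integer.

Hunk 1: at line 6 remove [igggw] add [idlox,oio] -> 12 lines: hbhz uagrx gxyeo jsw vfi kwsw giesj idlox oio gksx zxtxu qvue
Hunk 2: at line 3 remove [jsw] add [dtjcn] -> 12 lines: hbhz uagrx gxyeo dtjcn vfi kwsw giesj idlox oio gksx zxtxu qvue
Hunk 3: at line 1 remove [gxyeo] add [bkko,keq,hvlzb] -> 14 lines: hbhz uagrx bkko keq hvlzb dtjcn vfi kwsw giesj idlox oio gksx zxtxu qvue
Final line count: 14

Answer: 14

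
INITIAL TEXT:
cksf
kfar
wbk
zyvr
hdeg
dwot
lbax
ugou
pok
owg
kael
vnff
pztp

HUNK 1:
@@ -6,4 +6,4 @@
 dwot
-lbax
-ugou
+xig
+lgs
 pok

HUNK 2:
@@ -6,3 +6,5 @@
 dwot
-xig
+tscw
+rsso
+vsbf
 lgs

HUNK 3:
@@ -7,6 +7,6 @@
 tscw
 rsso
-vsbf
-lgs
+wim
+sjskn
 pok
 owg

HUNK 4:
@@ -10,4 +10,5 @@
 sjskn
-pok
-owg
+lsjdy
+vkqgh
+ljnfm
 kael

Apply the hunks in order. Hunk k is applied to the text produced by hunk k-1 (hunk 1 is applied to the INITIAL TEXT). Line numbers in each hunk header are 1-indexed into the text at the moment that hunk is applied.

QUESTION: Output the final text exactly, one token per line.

Answer: cksf
kfar
wbk
zyvr
hdeg
dwot
tscw
rsso
wim
sjskn
lsjdy
vkqgh
ljnfm
kael
vnff
pztp

Derivation:
Hunk 1: at line 6 remove [lbax,ugou] add [xig,lgs] -> 13 lines: cksf kfar wbk zyvr hdeg dwot xig lgs pok owg kael vnff pztp
Hunk 2: at line 6 remove [xig] add [tscw,rsso,vsbf] -> 15 lines: cksf kfar wbk zyvr hdeg dwot tscw rsso vsbf lgs pok owg kael vnff pztp
Hunk 3: at line 7 remove [vsbf,lgs] add [wim,sjskn] -> 15 lines: cksf kfar wbk zyvr hdeg dwot tscw rsso wim sjskn pok owg kael vnff pztp
Hunk 4: at line 10 remove [pok,owg] add [lsjdy,vkqgh,ljnfm] -> 16 lines: cksf kfar wbk zyvr hdeg dwot tscw rsso wim sjskn lsjdy vkqgh ljnfm kael vnff pztp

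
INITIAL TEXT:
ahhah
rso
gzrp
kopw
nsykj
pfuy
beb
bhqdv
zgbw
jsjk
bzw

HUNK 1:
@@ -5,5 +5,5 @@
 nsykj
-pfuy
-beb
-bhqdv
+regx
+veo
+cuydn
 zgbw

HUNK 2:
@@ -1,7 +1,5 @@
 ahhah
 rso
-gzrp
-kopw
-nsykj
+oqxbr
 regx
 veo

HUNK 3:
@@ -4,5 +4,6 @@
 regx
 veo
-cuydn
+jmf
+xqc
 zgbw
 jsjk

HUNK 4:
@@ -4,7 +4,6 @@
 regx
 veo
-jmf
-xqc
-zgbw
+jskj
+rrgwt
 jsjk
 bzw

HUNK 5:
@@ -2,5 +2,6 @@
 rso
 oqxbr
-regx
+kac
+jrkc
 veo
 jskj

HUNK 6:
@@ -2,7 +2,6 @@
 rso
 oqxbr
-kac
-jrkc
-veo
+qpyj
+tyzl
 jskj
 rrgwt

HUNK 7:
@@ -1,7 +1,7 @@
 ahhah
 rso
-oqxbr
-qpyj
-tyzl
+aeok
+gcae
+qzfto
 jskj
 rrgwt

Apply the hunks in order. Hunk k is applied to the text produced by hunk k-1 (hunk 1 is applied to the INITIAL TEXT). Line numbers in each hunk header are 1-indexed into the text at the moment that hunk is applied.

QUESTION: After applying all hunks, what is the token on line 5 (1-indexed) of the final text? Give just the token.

Answer: qzfto

Derivation:
Hunk 1: at line 5 remove [pfuy,beb,bhqdv] add [regx,veo,cuydn] -> 11 lines: ahhah rso gzrp kopw nsykj regx veo cuydn zgbw jsjk bzw
Hunk 2: at line 1 remove [gzrp,kopw,nsykj] add [oqxbr] -> 9 lines: ahhah rso oqxbr regx veo cuydn zgbw jsjk bzw
Hunk 3: at line 4 remove [cuydn] add [jmf,xqc] -> 10 lines: ahhah rso oqxbr regx veo jmf xqc zgbw jsjk bzw
Hunk 4: at line 4 remove [jmf,xqc,zgbw] add [jskj,rrgwt] -> 9 lines: ahhah rso oqxbr regx veo jskj rrgwt jsjk bzw
Hunk 5: at line 2 remove [regx] add [kac,jrkc] -> 10 lines: ahhah rso oqxbr kac jrkc veo jskj rrgwt jsjk bzw
Hunk 6: at line 2 remove [kac,jrkc,veo] add [qpyj,tyzl] -> 9 lines: ahhah rso oqxbr qpyj tyzl jskj rrgwt jsjk bzw
Hunk 7: at line 1 remove [oqxbr,qpyj,tyzl] add [aeok,gcae,qzfto] -> 9 lines: ahhah rso aeok gcae qzfto jskj rrgwt jsjk bzw
Final line 5: qzfto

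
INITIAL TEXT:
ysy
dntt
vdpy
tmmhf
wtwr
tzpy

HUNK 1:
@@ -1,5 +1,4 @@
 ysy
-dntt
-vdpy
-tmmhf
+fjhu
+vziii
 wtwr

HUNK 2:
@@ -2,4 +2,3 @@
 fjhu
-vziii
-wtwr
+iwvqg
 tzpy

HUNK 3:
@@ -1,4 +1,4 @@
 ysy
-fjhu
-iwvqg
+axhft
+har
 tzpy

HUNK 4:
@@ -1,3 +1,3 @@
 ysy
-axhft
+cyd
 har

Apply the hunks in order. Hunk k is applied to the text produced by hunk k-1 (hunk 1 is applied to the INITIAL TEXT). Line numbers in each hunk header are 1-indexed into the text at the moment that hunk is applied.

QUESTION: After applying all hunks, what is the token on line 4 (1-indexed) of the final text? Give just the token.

Hunk 1: at line 1 remove [dntt,vdpy,tmmhf] add [fjhu,vziii] -> 5 lines: ysy fjhu vziii wtwr tzpy
Hunk 2: at line 2 remove [vziii,wtwr] add [iwvqg] -> 4 lines: ysy fjhu iwvqg tzpy
Hunk 3: at line 1 remove [fjhu,iwvqg] add [axhft,har] -> 4 lines: ysy axhft har tzpy
Hunk 4: at line 1 remove [axhft] add [cyd] -> 4 lines: ysy cyd har tzpy
Final line 4: tzpy

Answer: tzpy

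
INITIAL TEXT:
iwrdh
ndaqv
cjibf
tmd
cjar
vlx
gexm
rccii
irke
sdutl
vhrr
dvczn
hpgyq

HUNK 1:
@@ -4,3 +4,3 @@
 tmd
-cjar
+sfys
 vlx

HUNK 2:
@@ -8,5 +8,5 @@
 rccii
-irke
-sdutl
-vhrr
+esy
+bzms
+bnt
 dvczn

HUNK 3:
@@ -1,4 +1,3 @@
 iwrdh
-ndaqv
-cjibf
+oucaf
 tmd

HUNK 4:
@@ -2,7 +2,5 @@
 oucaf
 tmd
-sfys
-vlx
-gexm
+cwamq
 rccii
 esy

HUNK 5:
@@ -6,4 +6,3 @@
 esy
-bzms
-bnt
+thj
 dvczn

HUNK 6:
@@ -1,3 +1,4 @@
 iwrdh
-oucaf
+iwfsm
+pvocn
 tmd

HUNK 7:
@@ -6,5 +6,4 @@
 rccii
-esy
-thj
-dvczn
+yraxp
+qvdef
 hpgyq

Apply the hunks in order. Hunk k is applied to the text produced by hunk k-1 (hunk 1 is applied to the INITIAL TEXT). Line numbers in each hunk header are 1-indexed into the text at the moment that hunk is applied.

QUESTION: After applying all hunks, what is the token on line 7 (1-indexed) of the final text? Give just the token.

Hunk 1: at line 4 remove [cjar] add [sfys] -> 13 lines: iwrdh ndaqv cjibf tmd sfys vlx gexm rccii irke sdutl vhrr dvczn hpgyq
Hunk 2: at line 8 remove [irke,sdutl,vhrr] add [esy,bzms,bnt] -> 13 lines: iwrdh ndaqv cjibf tmd sfys vlx gexm rccii esy bzms bnt dvczn hpgyq
Hunk 3: at line 1 remove [ndaqv,cjibf] add [oucaf] -> 12 lines: iwrdh oucaf tmd sfys vlx gexm rccii esy bzms bnt dvczn hpgyq
Hunk 4: at line 2 remove [sfys,vlx,gexm] add [cwamq] -> 10 lines: iwrdh oucaf tmd cwamq rccii esy bzms bnt dvczn hpgyq
Hunk 5: at line 6 remove [bzms,bnt] add [thj] -> 9 lines: iwrdh oucaf tmd cwamq rccii esy thj dvczn hpgyq
Hunk 6: at line 1 remove [oucaf] add [iwfsm,pvocn] -> 10 lines: iwrdh iwfsm pvocn tmd cwamq rccii esy thj dvczn hpgyq
Hunk 7: at line 6 remove [esy,thj,dvczn] add [yraxp,qvdef] -> 9 lines: iwrdh iwfsm pvocn tmd cwamq rccii yraxp qvdef hpgyq
Final line 7: yraxp

Answer: yraxp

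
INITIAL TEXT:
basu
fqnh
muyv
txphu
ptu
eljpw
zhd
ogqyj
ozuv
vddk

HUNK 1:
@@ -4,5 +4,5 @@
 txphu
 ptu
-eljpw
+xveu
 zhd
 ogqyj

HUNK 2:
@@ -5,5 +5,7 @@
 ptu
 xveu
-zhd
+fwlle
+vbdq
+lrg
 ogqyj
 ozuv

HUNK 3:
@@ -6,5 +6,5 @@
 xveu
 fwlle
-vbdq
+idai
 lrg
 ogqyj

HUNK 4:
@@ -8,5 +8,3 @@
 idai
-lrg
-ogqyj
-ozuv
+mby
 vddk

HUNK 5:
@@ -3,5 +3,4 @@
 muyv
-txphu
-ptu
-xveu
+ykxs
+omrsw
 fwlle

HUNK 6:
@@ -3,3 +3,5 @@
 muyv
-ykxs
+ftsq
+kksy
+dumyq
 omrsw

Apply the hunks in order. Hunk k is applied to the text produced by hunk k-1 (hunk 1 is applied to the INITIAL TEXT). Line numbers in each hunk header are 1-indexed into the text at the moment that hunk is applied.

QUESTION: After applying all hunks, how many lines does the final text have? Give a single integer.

Answer: 11

Derivation:
Hunk 1: at line 4 remove [eljpw] add [xveu] -> 10 lines: basu fqnh muyv txphu ptu xveu zhd ogqyj ozuv vddk
Hunk 2: at line 5 remove [zhd] add [fwlle,vbdq,lrg] -> 12 lines: basu fqnh muyv txphu ptu xveu fwlle vbdq lrg ogqyj ozuv vddk
Hunk 3: at line 6 remove [vbdq] add [idai] -> 12 lines: basu fqnh muyv txphu ptu xveu fwlle idai lrg ogqyj ozuv vddk
Hunk 4: at line 8 remove [lrg,ogqyj,ozuv] add [mby] -> 10 lines: basu fqnh muyv txphu ptu xveu fwlle idai mby vddk
Hunk 5: at line 3 remove [txphu,ptu,xveu] add [ykxs,omrsw] -> 9 lines: basu fqnh muyv ykxs omrsw fwlle idai mby vddk
Hunk 6: at line 3 remove [ykxs] add [ftsq,kksy,dumyq] -> 11 lines: basu fqnh muyv ftsq kksy dumyq omrsw fwlle idai mby vddk
Final line count: 11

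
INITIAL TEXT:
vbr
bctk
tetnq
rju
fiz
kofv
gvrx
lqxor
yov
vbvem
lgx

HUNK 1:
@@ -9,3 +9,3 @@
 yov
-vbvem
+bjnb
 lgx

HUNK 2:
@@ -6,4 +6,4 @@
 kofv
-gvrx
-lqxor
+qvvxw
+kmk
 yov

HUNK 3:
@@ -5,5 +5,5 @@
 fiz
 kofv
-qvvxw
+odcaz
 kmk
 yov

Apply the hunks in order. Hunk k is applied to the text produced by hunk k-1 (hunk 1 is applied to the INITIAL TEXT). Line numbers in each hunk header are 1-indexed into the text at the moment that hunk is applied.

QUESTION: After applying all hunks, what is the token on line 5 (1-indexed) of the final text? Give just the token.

Answer: fiz

Derivation:
Hunk 1: at line 9 remove [vbvem] add [bjnb] -> 11 lines: vbr bctk tetnq rju fiz kofv gvrx lqxor yov bjnb lgx
Hunk 2: at line 6 remove [gvrx,lqxor] add [qvvxw,kmk] -> 11 lines: vbr bctk tetnq rju fiz kofv qvvxw kmk yov bjnb lgx
Hunk 3: at line 5 remove [qvvxw] add [odcaz] -> 11 lines: vbr bctk tetnq rju fiz kofv odcaz kmk yov bjnb lgx
Final line 5: fiz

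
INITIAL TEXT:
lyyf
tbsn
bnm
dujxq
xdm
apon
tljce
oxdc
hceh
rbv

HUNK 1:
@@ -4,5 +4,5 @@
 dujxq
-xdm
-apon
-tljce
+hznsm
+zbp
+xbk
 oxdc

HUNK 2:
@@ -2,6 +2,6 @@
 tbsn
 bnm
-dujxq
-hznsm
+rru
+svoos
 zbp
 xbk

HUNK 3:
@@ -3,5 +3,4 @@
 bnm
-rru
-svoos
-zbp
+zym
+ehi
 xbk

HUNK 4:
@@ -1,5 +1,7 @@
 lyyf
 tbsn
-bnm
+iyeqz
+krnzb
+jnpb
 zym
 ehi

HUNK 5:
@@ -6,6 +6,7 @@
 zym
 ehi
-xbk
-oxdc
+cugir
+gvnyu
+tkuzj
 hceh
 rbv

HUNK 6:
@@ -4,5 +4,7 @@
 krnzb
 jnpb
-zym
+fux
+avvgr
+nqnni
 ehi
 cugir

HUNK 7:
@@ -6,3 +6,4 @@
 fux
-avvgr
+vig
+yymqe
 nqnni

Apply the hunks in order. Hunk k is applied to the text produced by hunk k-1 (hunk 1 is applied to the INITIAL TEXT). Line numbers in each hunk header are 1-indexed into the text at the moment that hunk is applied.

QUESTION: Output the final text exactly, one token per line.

Answer: lyyf
tbsn
iyeqz
krnzb
jnpb
fux
vig
yymqe
nqnni
ehi
cugir
gvnyu
tkuzj
hceh
rbv

Derivation:
Hunk 1: at line 4 remove [xdm,apon,tljce] add [hznsm,zbp,xbk] -> 10 lines: lyyf tbsn bnm dujxq hznsm zbp xbk oxdc hceh rbv
Hunk 2: at line 2 remove [dujxq,hznsm] add [rru,svoos] -> 10 lines: lyyf tbsn bnm rru svoos zbp xbk oxdc hceh rbv
Hunk 3: at line 3 remove [rru,svoos,zbp] add [zym,ehi] -> 9 lines: lyyf tbsn bnm zym ehi xbk oxdc hceh rbv
Hunk 4: at line 1 remove [bnm] add [iyeqz,krnzb,jnpb] -> 11 lines: lyyf tbsn iyeqz krnzb jnpb zym ehi xbk oxdc hceh rbv
Hunk 5: at line 6 remove [xbk,oxdc] add [cugir,gvnyu,tkuzj] -> 12 lines: lyyf tbsn iyeqz krnzb jnpb zym ehi cugir gvnyu tkuzj hceh rbv
Hunk 6: at line 4 remove [zym] add [fux,avvgr,nqnni] -> 14 lines: lyyf tbsn iyeqz krnzb jnpb fux avvgr nqnni ehi cugir gvnyu tkuzj hceh rbv
Hunk 7: at line 6 remove [avvgr] add [vig,yymqe] -> 15 lines: lyyf tbsn iyeqz krnzb jnpb fux vig yymqe nqnni ehi cugir gvnyu tkuzj hceh rbv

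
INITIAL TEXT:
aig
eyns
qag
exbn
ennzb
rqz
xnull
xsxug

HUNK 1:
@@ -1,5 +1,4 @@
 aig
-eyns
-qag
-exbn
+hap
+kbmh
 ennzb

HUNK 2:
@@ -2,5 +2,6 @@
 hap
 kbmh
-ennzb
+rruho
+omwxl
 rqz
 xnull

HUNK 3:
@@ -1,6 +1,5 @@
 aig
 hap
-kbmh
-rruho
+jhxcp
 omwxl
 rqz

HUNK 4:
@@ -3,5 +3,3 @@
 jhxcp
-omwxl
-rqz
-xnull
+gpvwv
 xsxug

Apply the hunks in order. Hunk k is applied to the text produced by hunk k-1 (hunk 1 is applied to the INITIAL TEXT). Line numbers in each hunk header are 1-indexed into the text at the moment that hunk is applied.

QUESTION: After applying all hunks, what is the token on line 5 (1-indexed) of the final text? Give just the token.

Hunk 1: at line 1 remove [eyns,qag,exbn] add [hap,kbmh] -> 7 lines: aig hap kbmh ennzb rqz xnull xsxug
Hunk 2: at line 2 remove [ennzb] add [rruho,omwxl] -> 8 lines: aig hap kbmh rruho omwxl rqz xnull xsxug
Hunk 3: at line 1 remove [kbmh,rruho] add [jhxcp] -> 7 lines: aig hap jhxcp omwxl rqz xnull xsxug
Hunk 4: at line 3 remove [omwxl,rqz,xnull] add [gpvwv] -> 5 lines: aig hap jhxcp gpvwv xsxug
Final line 5: xsxug

Answer: xsxug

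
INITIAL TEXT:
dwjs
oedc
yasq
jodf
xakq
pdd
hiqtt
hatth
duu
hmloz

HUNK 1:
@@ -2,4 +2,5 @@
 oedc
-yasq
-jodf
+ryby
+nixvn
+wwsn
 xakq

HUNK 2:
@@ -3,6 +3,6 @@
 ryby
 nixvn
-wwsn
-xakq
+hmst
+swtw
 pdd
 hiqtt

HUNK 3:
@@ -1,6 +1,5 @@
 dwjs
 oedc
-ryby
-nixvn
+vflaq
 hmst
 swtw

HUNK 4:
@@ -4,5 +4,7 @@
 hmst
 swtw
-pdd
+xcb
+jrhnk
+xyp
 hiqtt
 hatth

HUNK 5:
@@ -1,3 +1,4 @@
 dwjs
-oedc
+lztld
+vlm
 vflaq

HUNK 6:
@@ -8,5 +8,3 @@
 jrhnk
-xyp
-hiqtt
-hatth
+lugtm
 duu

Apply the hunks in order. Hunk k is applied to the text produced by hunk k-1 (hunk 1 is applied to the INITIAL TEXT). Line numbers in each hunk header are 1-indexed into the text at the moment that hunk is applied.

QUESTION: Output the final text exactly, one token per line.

Hunk 1: at line 2 remove [yasq,jodf] add [ryby,nixvn,wwsn] -> 11 lines: dwjs oedc ryby nixvn wwsn xakq pdd hiqtt hatth duu hmloz
Hunk 2: at line 3 remove [wwsn,xakq] add [hmst,swtw] -> 11 lines: dwjs oedc ryby nixvn hmst swtw pdd hiqtt hatth duu hmloz
Hunk 3: at line 1 remove [ryby,nixvn] add [vflaq] -> 10 lines: dwjs oedc vflaq hmst swtw pdd hiqtt hatth duu hmloz
Hunk 4: at line 4 remove [pdd] add [xcb,jrhnk,xyp] -> 12 lines: dwjs oedc vflaq hmst swtw xcb jrhnk xyp hiqtt hatth duu hmloz
Hunk 5: at line 1 remove [oedc] add [lztld,vlm] -> 13 lines: dwjs lztld vlm vflaq hmst swtw xcb jrhnk xyp hiqtt hatth duu hmloz
Hunk 6: at line 8 remove [xyp,hiqtt,hatth] add [lugtm] -> 11 lines: dwjs lztld vlm vflaq hmst swtw xcb jrhnk lugtm duu hmloz

Answer: dwjs
lztld
vlm
vflaq
hmst
swtw
xcb
jrhnk
lugtm
duu
hmloz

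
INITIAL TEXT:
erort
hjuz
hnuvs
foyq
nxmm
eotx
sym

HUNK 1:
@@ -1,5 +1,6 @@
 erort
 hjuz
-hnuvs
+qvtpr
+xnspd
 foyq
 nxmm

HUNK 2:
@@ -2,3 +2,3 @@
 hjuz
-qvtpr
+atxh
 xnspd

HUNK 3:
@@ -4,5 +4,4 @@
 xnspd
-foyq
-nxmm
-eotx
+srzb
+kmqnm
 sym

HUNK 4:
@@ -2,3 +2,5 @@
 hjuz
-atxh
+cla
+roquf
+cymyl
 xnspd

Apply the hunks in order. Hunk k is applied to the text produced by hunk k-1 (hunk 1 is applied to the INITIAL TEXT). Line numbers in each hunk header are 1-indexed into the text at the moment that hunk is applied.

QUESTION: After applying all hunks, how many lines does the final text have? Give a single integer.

Answer: 9

Derivation:
Hunk 1: at line 1 remove [hnuvs] add [qvtpr,xnspd] -> 8 lines: erort hjuz qvtpr xnspd foyq nxmm eotx sym
Hunk 2: at line 2 remove [qvtpr] add [atxh] -> 8 lines: erort hjuz atxh xnspd foyq nxmm eotx sym
Hunk 3: at line 4 remove [foyq,nxmm,eotx] add [srzb,kmqnm] -> 7 lines: erort hjuz atxh xnspd srzb kmqnm sym
Hunk 4: at line 2 remove [atxh] add [cla,roquf,cymyl] -> 9 lines: erort hjuz cla roquf cymyl xnspd srzb kmqnm sym
Final line count: 9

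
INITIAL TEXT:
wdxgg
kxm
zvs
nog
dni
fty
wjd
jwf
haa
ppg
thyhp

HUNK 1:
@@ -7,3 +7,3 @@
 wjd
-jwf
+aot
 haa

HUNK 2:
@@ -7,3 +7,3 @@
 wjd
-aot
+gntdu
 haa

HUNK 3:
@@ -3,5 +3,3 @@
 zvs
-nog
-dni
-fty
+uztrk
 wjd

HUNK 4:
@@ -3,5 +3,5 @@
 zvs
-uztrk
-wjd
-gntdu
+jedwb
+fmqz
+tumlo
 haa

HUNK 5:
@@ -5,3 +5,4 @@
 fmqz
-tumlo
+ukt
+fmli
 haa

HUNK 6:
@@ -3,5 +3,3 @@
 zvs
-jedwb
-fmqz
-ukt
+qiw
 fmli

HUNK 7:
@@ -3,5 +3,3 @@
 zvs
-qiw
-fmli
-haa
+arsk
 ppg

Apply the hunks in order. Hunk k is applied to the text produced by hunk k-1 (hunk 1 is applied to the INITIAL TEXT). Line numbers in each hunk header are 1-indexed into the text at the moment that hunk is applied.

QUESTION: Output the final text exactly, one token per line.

Hunk 1: at line 7 remove [jwf] add [aot] -> 11 lines: wdxgg kxm zvs nog dni fty wjd aot haa ppg thyhp
Hunk 2: at line 7 remove [aot] add [gntdu] -> 11 lines: wdxgg kxm zvs nog dni fty wjd gntdu haa ppg thyhp
Hunk 3: at line 3 remove [nog,dni,fty] add [uztrk] -> 9 lines: wdxgg kxm zvs uztrk wjd gntdu haa ppg thyhp
Hunk 4: at line 3 remove [uztrk,wjd,gntdu] add [jedwb,fmqz,tumlo] -> 9 lines: wdxgg kxm zvs jedwb fmqz tumlo haa ppg thyhp
Hunk 5: at line 5 remove [tumlo] add [ukt,fmli] -> 10 lines: wdxgg kxm zvs jedwb fmqz ukt fmli haa ppg thyhp
Hunk 6: at line 3 remove [jedwb,fmqz,ukt] add [qiw] -> 8 lines: wdxgg kxm zvs qiw fmli haa ppg thyhp
Hunk 7: at line 3 remove [qiw,fmli,haa] add [arsk] -> 6 lines: wdxgg kxm zvs arsk ppg thyhp

Answer: wdxgg
kxm
zvs
arsk
ppg
thyhp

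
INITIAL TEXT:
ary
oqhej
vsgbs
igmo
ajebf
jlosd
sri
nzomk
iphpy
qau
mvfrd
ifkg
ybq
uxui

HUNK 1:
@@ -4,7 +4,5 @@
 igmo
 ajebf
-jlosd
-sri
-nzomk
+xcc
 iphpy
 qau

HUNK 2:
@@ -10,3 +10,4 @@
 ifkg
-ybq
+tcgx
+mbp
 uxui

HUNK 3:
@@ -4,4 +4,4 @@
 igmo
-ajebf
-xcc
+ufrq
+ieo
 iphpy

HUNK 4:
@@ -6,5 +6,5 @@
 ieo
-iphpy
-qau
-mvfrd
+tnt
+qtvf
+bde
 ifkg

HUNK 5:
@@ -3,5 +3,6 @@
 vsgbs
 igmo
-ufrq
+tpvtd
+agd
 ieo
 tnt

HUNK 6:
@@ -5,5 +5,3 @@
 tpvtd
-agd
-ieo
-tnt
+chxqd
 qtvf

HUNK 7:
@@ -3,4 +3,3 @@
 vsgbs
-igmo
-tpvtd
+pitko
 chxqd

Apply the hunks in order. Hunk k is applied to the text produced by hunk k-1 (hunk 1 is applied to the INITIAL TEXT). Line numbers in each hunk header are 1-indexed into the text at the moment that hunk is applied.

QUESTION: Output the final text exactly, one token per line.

Answer: ary
oqhej
vsgbs
pitko
chxqd
qtvf
bde
ifkg
tcgx
mbp
uxui

Derivation:
Hunk 1: at line 4 remove [jlosd,sri,nzomk] add [xcc] -> 12 lines: ary oqhej vsgbs igmo ajebf xcc iphpy qau mvfrd ifkg ybq uxui
Hunk 2: at line 10 remove [ybq] add [tcgx,mbp] -> 13 lines: ary oqhej vsgbs igmo ajebf xcc iphpy qau mvfrd ifkg tcgx mbp uxui
Hunk 3: at line 4 remove [ajebf,xcc] add [ufrq,ieo] -> 13 lines: ary oqhej vsgbs igmo ufrq ieo iphpy qau mvfrd ifkg tcgx mbp uxui
Hunk 4: at line 6 remove [iphpy,qau,mvfrd] add [tnt,qtvf,bde] -> 13 lines: ary oqhej vsgbs igmo ufrq ieo tnt qtvf bde ifkg tcgx mbp uxui
Hunk 5: at line 3 remove [ufrq] add [tpvtd,agd] -> 14 lines: ary oqhej vsgbs igmo tpvtd agd ieo tnt qtvf bde ifkg tcgx mbp uxui
Hunk 6: at line 5 remove [agd,ieo,tnt] add [chxqd] -> 12 lines: ary oqhej vsgbs igmo tpvtd chxqd qtvf bde ifkg tcgx mbp uxui
Hunk 7: at line 3 remove [igmo,tpvtd] add [pitko] -> 11 lines: ary oqhej vsgbs pitko chxqd qtvf bde ifkg tcgx mbp uxui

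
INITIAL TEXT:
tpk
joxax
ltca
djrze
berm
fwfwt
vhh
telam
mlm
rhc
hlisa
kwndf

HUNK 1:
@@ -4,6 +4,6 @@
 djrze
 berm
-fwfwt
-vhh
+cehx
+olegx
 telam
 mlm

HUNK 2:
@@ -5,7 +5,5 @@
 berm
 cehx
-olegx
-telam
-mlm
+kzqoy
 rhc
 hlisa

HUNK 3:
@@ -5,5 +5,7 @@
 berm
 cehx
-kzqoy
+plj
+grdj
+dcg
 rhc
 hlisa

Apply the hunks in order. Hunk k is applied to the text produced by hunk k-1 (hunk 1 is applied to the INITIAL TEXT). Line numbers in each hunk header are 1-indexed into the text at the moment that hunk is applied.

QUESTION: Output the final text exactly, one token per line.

Answer: tpk
joxax
ltca
djrze
berm
cehx
plj
grdj
dcg
rhc
hlisa
kwndf

Derivation:
Hunk 1: at line 4 remove [fwfwt,vhh] add [cehx,olegx] -> 12 lines: tpk joxax ltca djrze berm cehx olegx telam mlm rhc hlisa kwndf
Hunk 2: at line 5 remove [olegx,telam,mlm] add [kzqoy] -> 10 lines: tpk joxax ltca djrze berm cehx kzqoy rhc hlisa kwndf
Hunk 3: at line 5 remove [kzqoy] add [plj,grdj,dcg] -> 12 lines: tpk joxax ltca djrze berm cehx plj grdj dcg rhc hlisa kwndf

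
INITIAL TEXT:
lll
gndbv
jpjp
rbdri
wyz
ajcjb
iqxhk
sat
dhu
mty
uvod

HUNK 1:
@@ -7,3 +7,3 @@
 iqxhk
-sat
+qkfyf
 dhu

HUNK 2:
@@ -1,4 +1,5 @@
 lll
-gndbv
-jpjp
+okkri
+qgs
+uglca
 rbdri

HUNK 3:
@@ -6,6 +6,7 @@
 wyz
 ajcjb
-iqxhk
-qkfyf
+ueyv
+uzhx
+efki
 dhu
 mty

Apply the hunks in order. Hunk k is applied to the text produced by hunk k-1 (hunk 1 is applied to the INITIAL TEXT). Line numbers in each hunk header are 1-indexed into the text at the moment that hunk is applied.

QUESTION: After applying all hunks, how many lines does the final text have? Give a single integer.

Hunk 1: at line 7 remove [sat] add [qkfyf] -> 11 lines: lll gndbv jpjp rbdri wyz ajcjb iqxhk qkfyf dhu mty uvod
Hunk 2: at line 1 remove [gndbv,jpjp] add [okkri,qgs,uglca] -> 12 lines: lll okkri qgs uglca rbdri wyz ajcjb iqxhk qkfyf dhu mty uvod
Hunk 3: at line 6 remove [iqxhk,qkfyf] add [ueyv,uzhx,efki] -> 13 lines: lll okkri qgs uglca rbdri wyz ajcjb ueyv uzhx efki dhu mty uvod
Final line count: 13

Answer: 13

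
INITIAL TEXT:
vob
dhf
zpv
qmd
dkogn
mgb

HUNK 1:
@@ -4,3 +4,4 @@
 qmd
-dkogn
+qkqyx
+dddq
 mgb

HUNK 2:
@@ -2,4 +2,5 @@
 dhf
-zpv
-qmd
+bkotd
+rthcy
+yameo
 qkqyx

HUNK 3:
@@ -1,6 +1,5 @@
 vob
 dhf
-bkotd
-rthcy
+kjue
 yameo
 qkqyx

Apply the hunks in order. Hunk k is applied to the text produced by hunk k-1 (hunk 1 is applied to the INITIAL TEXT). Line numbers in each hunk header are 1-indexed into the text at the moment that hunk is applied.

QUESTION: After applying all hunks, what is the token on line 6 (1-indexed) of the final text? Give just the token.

Hunk 1: at line 4 remove [dkogn] add [qkqyx,dddq] -> 7 lines: vob dhf zpv qmd qkqyx dddq mgb
Hunk 2: at line 2 remove [zpv,qmd] add [bkotd,rthcy,yameo] -> 8 lines: vob dhf bkotd rthcy yameo qkqyx dddq mgb
Hunk 3: at line 1 remove [bkotd,rthcy] add [kjue] -> 7 lines: vob dhf kjue yameo qkqyx dddq mgb
Final line 6: dddq

Answer: dddq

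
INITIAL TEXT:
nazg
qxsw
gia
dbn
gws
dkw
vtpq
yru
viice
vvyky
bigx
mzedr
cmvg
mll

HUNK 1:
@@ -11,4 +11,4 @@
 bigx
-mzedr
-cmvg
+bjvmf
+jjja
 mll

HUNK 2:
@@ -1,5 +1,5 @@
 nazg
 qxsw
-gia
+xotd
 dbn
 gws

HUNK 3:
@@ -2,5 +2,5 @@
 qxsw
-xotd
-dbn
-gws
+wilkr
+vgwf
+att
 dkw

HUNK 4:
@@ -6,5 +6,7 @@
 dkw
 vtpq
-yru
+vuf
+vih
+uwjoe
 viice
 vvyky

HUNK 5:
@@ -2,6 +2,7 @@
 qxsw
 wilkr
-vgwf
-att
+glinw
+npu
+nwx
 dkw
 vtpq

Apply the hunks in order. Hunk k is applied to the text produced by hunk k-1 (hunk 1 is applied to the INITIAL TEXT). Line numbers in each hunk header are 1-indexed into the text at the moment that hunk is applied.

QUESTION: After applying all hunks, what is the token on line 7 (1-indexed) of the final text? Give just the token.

Hunk 1: at line 11 remove [mzedr,cmvg] add [bjvmf,jjja] -> 14 lines: nazg qxsw gia dbn gws dkw vtpq yru viice vvyky bigx bjvmf jjja mll
Hunk 2: at line 1 remove [gia] add [xotd] -> 14 lines: nazg qxsw xotd dbn gws dkw vtpq yru viice vvyky bigx bjvmf jjja mll
Hunk 3: at line 2 remove [xotd,dbn,gws] add [wilkr,vgwf,att] -> 14 lines: nazg qxsw wilkr vgwf att dkw vtpq yru viice vvyky bigx bjvmf jjja mll
Hunk 4: at line 6 remove [yru] add [vuf,vih,uwjoe] -> 16 lines: nazg qxsw wilkr vgwf att dkw vtpq vuf vih uwjoe viice vvyky bigx bjvmf jjja mll
Hunk 5: at line 2 remove [vgwf,att] add [glinw,npu,nwx] -> 17 lines: nazg qxsw wilkr glinw npu nwx dkw vtpq vuf vih uwjoe viice vvyky bigx bjvmf jjja mll
Final line 7: dkw

Answer: dkw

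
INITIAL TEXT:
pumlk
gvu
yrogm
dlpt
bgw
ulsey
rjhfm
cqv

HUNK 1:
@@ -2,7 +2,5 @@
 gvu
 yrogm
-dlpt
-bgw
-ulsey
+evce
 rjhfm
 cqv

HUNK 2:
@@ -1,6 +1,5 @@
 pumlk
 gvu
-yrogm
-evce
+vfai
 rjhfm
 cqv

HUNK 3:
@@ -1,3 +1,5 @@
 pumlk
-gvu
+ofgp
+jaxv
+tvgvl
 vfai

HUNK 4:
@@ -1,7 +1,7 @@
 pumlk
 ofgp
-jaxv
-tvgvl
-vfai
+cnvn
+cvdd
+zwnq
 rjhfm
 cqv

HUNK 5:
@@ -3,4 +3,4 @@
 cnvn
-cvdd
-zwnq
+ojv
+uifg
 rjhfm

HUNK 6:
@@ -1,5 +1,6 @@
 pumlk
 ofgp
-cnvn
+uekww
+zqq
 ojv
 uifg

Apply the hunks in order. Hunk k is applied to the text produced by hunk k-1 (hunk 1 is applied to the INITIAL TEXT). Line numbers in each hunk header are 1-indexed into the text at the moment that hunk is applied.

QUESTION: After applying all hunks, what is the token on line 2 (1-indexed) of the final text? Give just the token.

Hunk 1: at line 2 remove [dlpt,bgw,ulsey] add [evce] -> 6 lines: pumlk gvu yrogm evce rjhfm cqv
Hunk 2: at line 1 remove [yrogm,evce] add [vfai] -> 5 lines: pumlk gvu vfai rjhfm cqv
Hunk 3: at line 1 remove [gvu] add [ofgp,jaxv,tvgvl] -> 7 lines: pumlk ofgp jaxv tvgvl vfai rjhfm cqv
Hunk 4: at line 1 remove [jaxv,tvgvl,vfai] add [cnvn,cvdd,zwnq] -> 7 lines: pumlk ofgp cnvn cvdd zwnq rjhfm cqv
Hunk 5: at line 3 remove [cvdd,zwnq] add [ojv,uifg] -> 7 lines: pumlk ofgp cnvn ojv uifg rjhfm cqv
Hunk 6: at line 1 remove [cnvn] add [uekww,zqq] -> 8 lines: pumlk ofgp uekww zqq ojv uifg rjhfm cqv
Final line 2: ofgp

Answer: ofgp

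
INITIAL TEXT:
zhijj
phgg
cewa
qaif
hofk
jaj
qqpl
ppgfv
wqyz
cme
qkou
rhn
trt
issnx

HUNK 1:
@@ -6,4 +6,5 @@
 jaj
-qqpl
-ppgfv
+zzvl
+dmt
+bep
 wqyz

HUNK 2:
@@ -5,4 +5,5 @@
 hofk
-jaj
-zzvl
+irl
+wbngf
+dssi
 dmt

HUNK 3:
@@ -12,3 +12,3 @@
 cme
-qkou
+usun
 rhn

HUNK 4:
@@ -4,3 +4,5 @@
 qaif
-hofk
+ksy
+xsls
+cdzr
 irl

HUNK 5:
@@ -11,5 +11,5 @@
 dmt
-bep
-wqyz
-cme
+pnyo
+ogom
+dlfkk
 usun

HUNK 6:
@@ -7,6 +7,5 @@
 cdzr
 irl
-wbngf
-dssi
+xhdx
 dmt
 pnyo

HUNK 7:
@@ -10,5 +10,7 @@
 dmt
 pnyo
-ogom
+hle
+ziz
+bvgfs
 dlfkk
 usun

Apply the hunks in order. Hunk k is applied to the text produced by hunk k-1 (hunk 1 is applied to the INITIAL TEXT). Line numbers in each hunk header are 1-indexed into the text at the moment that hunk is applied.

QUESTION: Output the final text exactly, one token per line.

Hunk 1: at line 6 remove [qqpl,ppgfv] add [zzvl,dmt,bep] -> 15 lines: zhijj phgg cewa qaif hofk jaj zzvl dmt bep wqyz cme qkou rhn trt issnx
Hunk 2: at line 5 remove [jaj,zzvl] add [irl,wbngf,dssi] -> 16 lines: zhijj phgg cewa qaif hofk irl wbngf dssi dmt bep wqyz cme qkou rhn trt issnx
Hunk 3: at line 12 remove [qkou] add [usun] -> 16 lines: zhijj phgg cewa qaif hofk irl wbngf dssi dmt bep wqyz cme usun rhn trt issnx
Hunk 4: at line 4 remove [hofk] add [ksy,xsls,cdzr] -> 18 lines: zhijj phgg cewa qaif ksy xsls cdzr irl wbngf dssi dmt bep wqyz cme usun rhn trt issnx
Hunk 5: at line 11 remove [bep,wqyz,cme] add [pnyo,ogom,dlfkk] -> 18 lines: zhijj phgg cewa qaif ksy xsls cdzr irl wbngf dssi dmt pnyo ogom dlfkk usun rhn trt issnx
Hunk 6: at line 7 remove [wbngf,dssi] add [xhdx] -> 17 lines: zhijj phgg cewa qaif ksy xsls cdzr irl xhdx dmt pnyo ogom dlfkk usun rhn trt issnx
Hunk 7: at line 10 remove [ogom] add [hle,ziz,bvgfs] -> 19 lines: zhijj phgg cewa qaif ksy xsls cdzr irl xhdx dmt pnyo hle ziz bvgfs dlfkk usun rhn trt issnx

Answer: zhijj
phgg
cewa
qaif
ksy
xsls
cdzr
irl
xhdx
dmt
pnyo
hle
ziz
bvgfs
dlfkk
usun
rhn
trt
issnx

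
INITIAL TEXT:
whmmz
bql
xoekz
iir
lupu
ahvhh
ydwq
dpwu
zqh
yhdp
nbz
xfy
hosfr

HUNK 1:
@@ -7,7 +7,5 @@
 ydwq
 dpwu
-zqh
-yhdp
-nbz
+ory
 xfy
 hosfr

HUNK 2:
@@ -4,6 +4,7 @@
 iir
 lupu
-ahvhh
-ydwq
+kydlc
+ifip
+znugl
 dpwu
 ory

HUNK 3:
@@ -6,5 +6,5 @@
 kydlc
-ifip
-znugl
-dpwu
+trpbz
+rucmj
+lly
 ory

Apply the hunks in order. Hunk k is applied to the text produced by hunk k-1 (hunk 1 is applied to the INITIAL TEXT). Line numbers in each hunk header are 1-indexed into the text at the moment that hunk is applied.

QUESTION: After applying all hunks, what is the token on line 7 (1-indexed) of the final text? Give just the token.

Hunk 1: at line 7 remove [zqh,yhdp,nbz] add [ory] -> 11 lines: whmmz bql xoekz iir lupu ahvhh ydwq dpwu ory xfy hosfr
Hunk 2: at line 4 remove [ahvhh,ydwq] add [kydlc,ifip,znugl] -> 12 lines: whmmz bql xoekz iir lupu kydlc ifip znugl dpwu ory xfy hosfr
Hunk 3: at line 6 remove [ifip,znugl,dpwu] add [trpbz,rucmj,lly] -> 12 lines: whmmz bql xoekz iir lupu kydlc trpbz rucmj lly ory xfy hosfr
Final line 7: trpbz

Answer: trpbz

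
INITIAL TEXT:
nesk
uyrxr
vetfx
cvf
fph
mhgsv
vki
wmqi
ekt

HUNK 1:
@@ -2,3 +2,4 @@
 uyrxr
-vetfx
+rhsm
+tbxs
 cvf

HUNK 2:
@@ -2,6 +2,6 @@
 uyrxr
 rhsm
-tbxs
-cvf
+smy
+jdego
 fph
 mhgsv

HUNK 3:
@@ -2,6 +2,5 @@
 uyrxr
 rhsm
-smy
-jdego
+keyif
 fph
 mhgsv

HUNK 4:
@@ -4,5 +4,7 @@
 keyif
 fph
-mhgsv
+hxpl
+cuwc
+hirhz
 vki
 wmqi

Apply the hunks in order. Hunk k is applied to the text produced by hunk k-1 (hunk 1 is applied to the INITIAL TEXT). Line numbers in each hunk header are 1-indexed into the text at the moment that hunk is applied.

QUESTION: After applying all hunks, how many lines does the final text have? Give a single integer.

Answer: 11

Derivation:
Hunk 1: at line 2 remove [vetfx] add [rhsm,tbxs] -> 10 lines: nesk uyrxr rhsm tbxs cvf fph mhgsv vki wmqi ekt
Hunk 2: at line 2 remove [tbxs,cvf] add [smy,jdego] -> 10 lines: nesk uyrxr rhsm smy jdego fph mhgsv vki wmqi ekt
Hunk 3: at line 2 remove [smy,jdego] add [keyif] -> 9 lines: nesk uyrxr rhsm keyif fph mhgsv vki wmqi ekt
Hunk 4: at line 4 remove [mhgsv] add [hxpl,cuwc,hirhz] -> 11 lines: nesk uyrxr rhsm keyif fph hxpl cuwc hirhz vki wmqi ekt
Final line count: 11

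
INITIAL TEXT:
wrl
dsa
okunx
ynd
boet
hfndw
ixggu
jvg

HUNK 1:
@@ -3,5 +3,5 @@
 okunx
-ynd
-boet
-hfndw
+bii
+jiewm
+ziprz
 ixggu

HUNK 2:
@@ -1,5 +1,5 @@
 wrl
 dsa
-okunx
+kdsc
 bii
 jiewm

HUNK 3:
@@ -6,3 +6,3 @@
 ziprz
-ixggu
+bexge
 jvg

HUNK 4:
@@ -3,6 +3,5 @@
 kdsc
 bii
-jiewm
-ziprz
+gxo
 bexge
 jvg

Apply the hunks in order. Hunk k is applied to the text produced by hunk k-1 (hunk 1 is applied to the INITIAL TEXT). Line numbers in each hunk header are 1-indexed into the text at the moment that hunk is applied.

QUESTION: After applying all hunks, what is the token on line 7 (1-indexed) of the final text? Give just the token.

Hunk 1: at line 3 remove [ynd,boet,hfndw] add [bii,jiewm,ziprz] -> 8 lines: wrl dsa okunx bii jiewm ziprz ixggu jvg
Hunk 2: at line 1 remove [okunx] add [kdsc] -> 8 lines: wrl dsa kdsc bii jiewm ziprz ixggu jvg
Hunk 3: at line 6 remove [ixggu] add [bexge] -> 8 lines: wrl dsa kdsc bii jiewm ziprz bexge jvg
Hunk 4: at line 3 remove [jiewm,ziprz] add [gxo] -> 7 lines: wrl dsa kdsc bii gxo bexge jvg
Final line 7: jvg

Answer: jvg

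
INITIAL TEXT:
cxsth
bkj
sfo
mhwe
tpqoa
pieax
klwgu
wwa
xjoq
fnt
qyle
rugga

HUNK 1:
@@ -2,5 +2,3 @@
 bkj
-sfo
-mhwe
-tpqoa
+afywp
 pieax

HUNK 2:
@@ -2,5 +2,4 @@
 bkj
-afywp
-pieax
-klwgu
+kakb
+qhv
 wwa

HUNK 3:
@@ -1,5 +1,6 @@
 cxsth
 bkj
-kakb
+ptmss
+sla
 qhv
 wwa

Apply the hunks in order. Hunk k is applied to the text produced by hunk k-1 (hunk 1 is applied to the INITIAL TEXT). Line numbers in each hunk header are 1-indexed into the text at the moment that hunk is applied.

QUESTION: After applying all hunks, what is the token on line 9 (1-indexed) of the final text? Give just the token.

Hunk 1: at line 2 remove [sfo,mhwe,tpqoa] add [afywp] -> 10 lines: cxsth bkj afywp pieax klwgu wwa xjoq fnt qyle rugga
Hunk 2: at line 2 remove [afywp,pieax,klwgu] add [kakb,qhv] -> 9 lines: cxsth bkj kakb qhv wwa xjoq fnt qyle rugga
Hunk 3: at line 1 remove [kakb] add [ptmss,sla] -> 10 lines: cxsth bkj ptmss sla qhv wwa xjoq fnt qyle rugga
Final line 9: qyle

Answer: qyle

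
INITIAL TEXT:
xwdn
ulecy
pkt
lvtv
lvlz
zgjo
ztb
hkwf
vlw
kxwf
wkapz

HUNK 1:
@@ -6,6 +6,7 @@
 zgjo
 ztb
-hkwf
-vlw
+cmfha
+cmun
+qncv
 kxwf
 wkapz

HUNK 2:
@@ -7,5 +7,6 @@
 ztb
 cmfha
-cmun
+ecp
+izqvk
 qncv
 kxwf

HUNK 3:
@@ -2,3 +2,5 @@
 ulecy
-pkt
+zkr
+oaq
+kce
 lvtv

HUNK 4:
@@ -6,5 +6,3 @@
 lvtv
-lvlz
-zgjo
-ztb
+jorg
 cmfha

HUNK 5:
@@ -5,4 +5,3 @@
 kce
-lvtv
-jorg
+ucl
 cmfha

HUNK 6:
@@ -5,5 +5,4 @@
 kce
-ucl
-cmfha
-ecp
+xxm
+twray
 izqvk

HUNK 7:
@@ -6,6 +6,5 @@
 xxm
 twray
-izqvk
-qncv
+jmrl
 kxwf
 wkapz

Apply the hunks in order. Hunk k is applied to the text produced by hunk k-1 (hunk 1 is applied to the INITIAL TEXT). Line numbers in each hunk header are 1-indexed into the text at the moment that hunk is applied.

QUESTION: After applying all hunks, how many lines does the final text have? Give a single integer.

Answer: 10

Derivation:
Hunk 1: at line 6 remove [hkwf,vlw] add [cmfha,cmun,qncv] -> 12 lines: xwdn ulecy pkt lvtv lvlz zgjo ztb cmfha cmun qncv kxwf wkapz
Hunk 2: at line 7 remove [cmun] add [ecp,izqvk] -> 13 lines: xwdn ulecy pkt lvtv lvlz zgjo ztb cmfha ecp izqvk qncv kxwf wkapz
Hunk 3: at line 2 remove [pkt] add [zkr,oaq,kce] -> 15 lines: xwdn ulecy zkr oaq kce lvtv lvlz zgjo ztb cmfha ecp izqvk qncv kxwf wkapz
Hunk 4: at line 6 remove [lvlz,zgjo,ztb] add [jorg] -> 13 lines: xwdn ulecy zkr oaq kce lvtv jorg cmfha ecp izqvk qncv kxwf wkapz
Hunk 5: at line 5 remove [lvtv,jorg] add [ucl] -> 12 lines: xwdn ulecy zkr oaq kce ucl cmfha ecp izqvk qncv kxwf wkapz
Hunk 6: at line 5 remove [ucl,cmfha,ecp] add [xxm,twray] -> 11 lines: xwdn ulecy zkr oaq kce xxm twray izqvk qncv kxwf wkapz
Hunk 7: at line 6 remove [izqvk,qncv] add [jmrl] -> 10 lines: xwdn ulecy zkr oaq kce xxm twray jmrl kxwf wkapz
Final line count: 10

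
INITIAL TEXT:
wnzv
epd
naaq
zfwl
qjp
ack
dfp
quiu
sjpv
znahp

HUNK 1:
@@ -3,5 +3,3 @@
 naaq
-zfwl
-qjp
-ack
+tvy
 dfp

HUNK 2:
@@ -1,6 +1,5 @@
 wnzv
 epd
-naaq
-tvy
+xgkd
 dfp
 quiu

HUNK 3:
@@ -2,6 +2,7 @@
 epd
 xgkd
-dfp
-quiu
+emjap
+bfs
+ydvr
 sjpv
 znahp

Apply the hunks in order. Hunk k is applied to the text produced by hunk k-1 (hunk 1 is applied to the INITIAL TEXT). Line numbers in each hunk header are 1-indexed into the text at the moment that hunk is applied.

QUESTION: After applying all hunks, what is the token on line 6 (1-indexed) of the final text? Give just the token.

Hunk 1: at line 3 remove [zfwl,qjp,ack] add [tvy] -> 8 lines: wnzv epd naaq tvy dfp quiu sjpv znahp
Hunk 2: at line 1 remove [naaq,tvy] add [xgkd] -> 7 lines: wnzv epd xgkd dfp quiu sjpv znahp
Hunk 3: at line 2 remove [dfp,quiu] add [emjap,bfs,ydvr] -> 8 lines: wnzv epd xgkd emjap bfs ydvr sjpv znahp
Final line 6: ydvr

Answer: ydvr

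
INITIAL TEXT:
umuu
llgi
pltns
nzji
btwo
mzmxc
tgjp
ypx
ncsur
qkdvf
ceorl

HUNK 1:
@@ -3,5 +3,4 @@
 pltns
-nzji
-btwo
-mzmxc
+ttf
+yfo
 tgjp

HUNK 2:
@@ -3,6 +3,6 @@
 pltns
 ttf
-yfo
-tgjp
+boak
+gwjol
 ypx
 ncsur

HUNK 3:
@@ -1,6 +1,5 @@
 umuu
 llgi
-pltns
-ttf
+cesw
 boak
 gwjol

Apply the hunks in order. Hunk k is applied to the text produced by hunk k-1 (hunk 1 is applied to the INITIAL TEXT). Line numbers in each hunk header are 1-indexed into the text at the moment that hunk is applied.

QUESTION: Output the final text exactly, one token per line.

Answer: umuu
llgi
cesw
boak
gwjol
ypx
ncsur
qkdvf
ceorl

Derivation:
Hunk 1: at line 3 remove [nzji,btwo,mzmxc] add [ttf,yfo] -> 10 lines: umuu llgi pltns ttf yfo tgjp ypx ncsur qkdvf ceorl
Hunk 2: at line 3 remove [yfo,tgjp] add [boak,gwjol] -> 10 lines: umuu llgi pltns ttf boak gwjol ypx ncsur qkdvf ceorl
Hunk 3: at line 1 remove [pltns,ttf] add [cesw] -> 9 lines: umuu llgi cesw boak gwjol ypx ncsur qkdvf ceorl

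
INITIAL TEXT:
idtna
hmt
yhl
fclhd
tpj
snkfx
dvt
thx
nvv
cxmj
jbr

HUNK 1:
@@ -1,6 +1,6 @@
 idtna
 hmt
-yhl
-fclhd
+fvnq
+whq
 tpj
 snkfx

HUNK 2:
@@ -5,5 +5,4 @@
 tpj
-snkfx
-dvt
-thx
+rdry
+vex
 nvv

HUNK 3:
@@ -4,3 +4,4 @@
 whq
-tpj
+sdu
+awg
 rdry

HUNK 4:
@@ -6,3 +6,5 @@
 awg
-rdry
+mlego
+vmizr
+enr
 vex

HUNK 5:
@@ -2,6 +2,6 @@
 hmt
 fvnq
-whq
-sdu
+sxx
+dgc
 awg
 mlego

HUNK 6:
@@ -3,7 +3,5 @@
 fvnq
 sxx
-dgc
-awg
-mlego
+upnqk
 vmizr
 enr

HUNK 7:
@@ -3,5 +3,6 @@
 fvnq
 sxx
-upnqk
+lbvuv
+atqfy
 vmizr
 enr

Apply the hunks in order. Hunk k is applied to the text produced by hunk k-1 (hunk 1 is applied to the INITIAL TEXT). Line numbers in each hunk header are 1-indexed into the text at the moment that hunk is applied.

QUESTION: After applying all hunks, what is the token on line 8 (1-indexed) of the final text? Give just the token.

Answer: enr

Derivation:
Hunk 1: at line 1 remove [yhl,fclhd] add [fvnq,whq] -> 11 lines: idtna hmt fvnq whq tpj snkfx dvt thx nvv cxmj jbr
Hunk 2: at line 5 remove [snkfx,dvt,thx] add [rdry,vex] -> 10 lines: idtna hmt fvnq whq tpj rdry vex nvv cxmj jbr
Hunk 3: at line 4 remove [tpj] add [sdu,awg] -> 11 lines: idtna hmt fvnq whq sdu awg rdry vex nvv cxmj jbr
Hunk 4: at line 6 remove [rdry] add [mlego,vmizr,enr] -> 13 lines: idtna hmt fvnq whq sdu awg mlego vmizr enr vex nvv cxmj jbr
Hunk 5: at line 2 remove [whq,sdu] add [sxx,dgc] -> 13 lines: idtna hmt fvnq sxx dgc awg mlego vmizr enr vex nvv cxmj jbr
Hunk 6: at line 3 remove [dgc,awg,mlego] add [upnqk] -> 11 lines: idtna hmt fvnq sxx upnqk vmizr enr vex nvv cxmj jbr
Hunk 7: at line 3 remove [upnqk] add [lbvuv,atqfy] -> 12 lines: idtna hmt fvnq sxx lbvuv atqfy vmizr enr vex nvv cxmj jbr
Final line 8: enr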